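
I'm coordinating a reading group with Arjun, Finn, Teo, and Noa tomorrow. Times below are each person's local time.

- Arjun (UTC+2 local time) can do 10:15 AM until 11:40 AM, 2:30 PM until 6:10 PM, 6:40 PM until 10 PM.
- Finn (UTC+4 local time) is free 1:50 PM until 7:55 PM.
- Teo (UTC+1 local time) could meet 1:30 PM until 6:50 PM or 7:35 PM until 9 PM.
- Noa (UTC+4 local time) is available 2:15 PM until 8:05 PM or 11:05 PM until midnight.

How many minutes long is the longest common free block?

Arjun in UTC: 08:15-09:40, 12:30-16:10, 16:40-20:00 (subtract 2h to convert from UTC+2).
Finn in UTC: 09:50-15:55 (subtract 4h to convert from UTC+4).
Teo in UTC: 12:30-17:50, 18:35-20:00 (subtract 1h to convert from UTC+1).
Noa in UTC: 10:15-16:05, 19:05-20:00 (subtract 4h to convert from UTC+4).
Arjun ∩ Finn: 12:30-15:55.
Arjun ∩ Finn ∩ Teo: 12:30-15:55.
Arjun ∩ Finn ∩ Teo ∩ Noa: 12:30-15:55.
So the common availability across everyone is 12:30-15:55.
The longest is 12:30-15:55 at 205 minutes.

205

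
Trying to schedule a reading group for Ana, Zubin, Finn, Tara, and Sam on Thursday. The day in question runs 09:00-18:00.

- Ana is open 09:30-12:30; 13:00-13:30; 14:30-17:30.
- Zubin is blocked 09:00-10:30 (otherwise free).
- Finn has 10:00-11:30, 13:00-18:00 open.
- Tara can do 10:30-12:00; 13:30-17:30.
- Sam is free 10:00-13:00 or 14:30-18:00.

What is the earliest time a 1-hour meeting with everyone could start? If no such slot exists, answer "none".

10:30

Ana free: 09:30-12:30, 13:00-13:30, 14:30-17:30.
Zubin free: 10:30-18:00 (invert busy blocks within the working day).
Finn free: 10:00-11:30, 13:00-18:00.
Tara free: 10:30-12:00, 13:30-17:30.
Sam free: 10:00-13:00, 14:30-18:00.
Ana ∩ Zubin: 10:30-12:30, 13:00-13:30, 14:30-17:30.
Ana ∩ Zubin ∩ Finn: 10:30-11:30, 13:00-13:30, 14:30-17:30.
Ana ∩ Zubin ∩ Finn ∩ Tara: 10:30-11:30, 14:30-17:30.
Ana ∩ Zubin ∩ Finn ∩ Tara ∩ Sam: 10:30-11:30, 14:30-17:30.
The first common window of at least 60 minutes is 10:30-11:30, so the earliest start is 10:30.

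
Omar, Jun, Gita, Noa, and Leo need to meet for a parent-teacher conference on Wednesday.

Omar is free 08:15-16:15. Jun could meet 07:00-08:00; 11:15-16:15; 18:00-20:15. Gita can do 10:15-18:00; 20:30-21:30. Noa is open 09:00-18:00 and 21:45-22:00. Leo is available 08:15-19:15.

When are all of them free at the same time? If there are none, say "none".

11:15-16:15

Omar ∩ Jun: 11:15-16:15.
Omar ∩ Jun ∩ Gita: 11:15-16:15.
Omar ∩ Jun ∩ Gita ∩ Noa: 11:15-16:15.
Omar ∩ Jun ∩ Gita ∩ Noa ∩ Leo: 11:15-16:15.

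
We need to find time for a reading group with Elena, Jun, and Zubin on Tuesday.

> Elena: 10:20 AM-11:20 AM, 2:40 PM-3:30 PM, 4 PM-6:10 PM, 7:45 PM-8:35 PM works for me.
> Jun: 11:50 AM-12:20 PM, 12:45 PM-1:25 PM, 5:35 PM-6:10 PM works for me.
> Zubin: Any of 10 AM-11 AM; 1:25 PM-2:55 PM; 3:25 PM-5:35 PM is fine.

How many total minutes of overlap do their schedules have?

0

Elena ∩ Jun: 17:35-18:10.
Elena ∩ Jun ∩ Zubin: ∅.
There is no time when everyone is free.
There is no common window, so the total is 0 minutes.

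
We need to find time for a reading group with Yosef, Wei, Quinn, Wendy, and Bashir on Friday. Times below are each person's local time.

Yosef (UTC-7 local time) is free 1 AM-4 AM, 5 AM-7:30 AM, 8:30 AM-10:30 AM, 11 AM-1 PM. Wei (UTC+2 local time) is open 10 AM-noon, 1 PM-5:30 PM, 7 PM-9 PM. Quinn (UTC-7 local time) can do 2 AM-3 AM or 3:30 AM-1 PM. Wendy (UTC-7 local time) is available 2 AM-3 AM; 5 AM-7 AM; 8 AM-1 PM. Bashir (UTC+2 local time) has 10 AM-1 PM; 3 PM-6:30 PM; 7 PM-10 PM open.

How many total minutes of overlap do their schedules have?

Yosef in UTC: 08:00-11:00, 12:00-14:30, 15:30-17:30, 18:00-20:00 (add 7h to convert from UTC-7).
Wei in UTC: 08:00-10:00, 11:00-15:30, 17:00-19:00 (subtract 2h to convert from UTC+2).
Quinn in UTC: 09:00-10:00, 10:30-20:00 (add 7h to convert from UTC-7).
Wendy in UTC: 09:00-10:00, 12:00-14:00, 15:00-20:00 (add 7h to convert from UTC-7).
Bashir in UTC: 08:00-11:00, 13:00-16:30, 17:00-20:00 (subtract 2h to convert from UTC+2).
Yosef ∩ Wei: 08:00-10:00, 12:00-14:30, 17:00-17:30, 18:00-19:00.
Yosef ∩ Wei ∩ Quinn: 09:00-10:00, 12:00-14:30, 17:00-17:30, 18:00-19:00.
Yosef ∩ Wei ∩ Quinn ∩ Wendy: 09:00-10:00, 12:00-14:00, 17:00-17:30, 18:00-19:00.
Yosef ∩ Wei ∩ Quinn ∩ Wendy ∩ Bashir: 09:00-10:00, 13:00-14:00, 17:00-17:30, 18:00-19:00.
Those are the intersection windows.
Summing the common windows: 60 + 60 + 30 + 60 = 210 minutes.

210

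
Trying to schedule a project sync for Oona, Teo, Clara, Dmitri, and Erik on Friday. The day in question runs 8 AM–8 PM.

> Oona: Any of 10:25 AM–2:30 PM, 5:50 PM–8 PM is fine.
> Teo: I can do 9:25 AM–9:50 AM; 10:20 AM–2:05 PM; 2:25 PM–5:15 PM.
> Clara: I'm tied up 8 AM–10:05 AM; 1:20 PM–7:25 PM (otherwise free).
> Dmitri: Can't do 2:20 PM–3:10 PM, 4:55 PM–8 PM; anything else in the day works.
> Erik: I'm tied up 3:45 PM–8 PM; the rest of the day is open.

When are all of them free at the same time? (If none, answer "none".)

Oona free: 10:25-14:30, 17:50-20:00.
Teo free: 09:25-09:50, 10:20-14:05, 14:25-17:15.
Clara free: 10:05-13:20, 19:25-20:00 (invert busy blocks within the working day).
Dmitri free: 08:00-14:20, 15:10-16:55 (invert busy blocks within the working day).
Erik free: 08:00-15:45 (invert busy blocks within the working day).
Oona ∩ Teo: 10:25-14:05, 14:25-14:30.
Oona ∩ Teo ∩ Clara: 10:25-13:20.
Oona ∩ Teo ∩ Clara ∩ Dmitri: 10:25-13:20.
Oona ∩ Teo ∩ Clara ∩ Dmitri ∩ Erik: 10:25-13:20.
So the common availability across everyone is 10:25-13:20.

10:25-13:20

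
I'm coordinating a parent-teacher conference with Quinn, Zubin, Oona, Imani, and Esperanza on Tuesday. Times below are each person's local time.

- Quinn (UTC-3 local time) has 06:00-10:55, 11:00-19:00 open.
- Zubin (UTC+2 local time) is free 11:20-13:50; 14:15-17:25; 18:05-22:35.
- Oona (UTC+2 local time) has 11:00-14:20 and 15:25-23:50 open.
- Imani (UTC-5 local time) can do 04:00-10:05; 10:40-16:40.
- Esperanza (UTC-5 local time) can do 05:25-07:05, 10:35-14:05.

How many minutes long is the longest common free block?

180

Quinn in UTC: 09:00-13:55, 14:00-22:00 (add 3h to convert from UTC-3).
Zubin in UTC: 09:20-11:50, 12:15-15:25, 16:05-20:35 (subtract 2h to convert from UTC+2).
Oona in UTC: 09:00-12:20, 13:25-21:50 (subtract 2h to convert from UTC+2).
Imani in UTC: 09:00-15:05, 15:40-21:40 (add 5h to convert from UTC-5).
Esperanza in UTC: 10:25-12:05, 15:35-19:05 (add 5h to convert from UTC-5).
Quinn ∩ Zubin: 09:20-11:50, 12:15-13:55, 14:00-15:25, 16:05-20:35.
Quinn ∩ Zubin ∩ Oona: 09:20-11:50, 12:15-12:20, 13:25-13:55, 14:00-15:25, 16:05-20:35.
Quinn ∩ Zubin ∩ Oona ∩ Imani: 09:20-11:50, 12:15-12:20, 13:25-13:55, 14:00-15:05, 16:05-20:35.
Quinn ∩ Zubin ∩ Oona ∩ Imani ∩ Esperanza: 10:25-11:50, 16:05-19:05.
Those are the intersection windows.
The longest is 16:05-19:05 at 180 minutes.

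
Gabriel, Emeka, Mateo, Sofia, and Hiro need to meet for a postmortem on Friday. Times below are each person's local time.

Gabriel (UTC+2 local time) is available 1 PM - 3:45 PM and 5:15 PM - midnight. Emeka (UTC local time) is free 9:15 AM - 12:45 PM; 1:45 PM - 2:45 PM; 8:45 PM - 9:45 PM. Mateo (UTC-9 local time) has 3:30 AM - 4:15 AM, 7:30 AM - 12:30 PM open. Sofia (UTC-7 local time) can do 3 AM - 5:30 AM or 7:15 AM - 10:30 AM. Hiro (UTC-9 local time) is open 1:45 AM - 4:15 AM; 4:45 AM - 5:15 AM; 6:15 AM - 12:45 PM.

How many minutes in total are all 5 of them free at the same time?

Gabriel in UTC: 11:00-13:45, 15:15-22:00 (subtract 2h to convert from UTC+2).
Emeka in UTC: 09:15-12:45, 13:45-14:45, 20:45-21:45.
Mateo in UTC: 12:30-13:15, 16:30-21:30 (add 9h to convert from UTC-9).
Sofia in UTC: 10:00-12:30, 14:15-17:30 (add 7h to convert from UTC-7).
Hiro in UTC: 10:45-13:15, 13:45-14:15, 15:15-21:45 (add 9h to convert from UTC-9).
Gabriel ∩ Emeka: 11:00-12:45, 20:45-21:45.
Gabriel ∩ Emeka ∩ Mateo: 12:30-12:45, 20:45-21:30.
Gabriel ∩ Emeka ∩ Mateo ∩ Sofia: ∅.
Gabriel ∩ Emeka ∩ Mateo ∩ Sofia ∩ Hiro: ∅.
There is no time when everyone is free.
There is no common window, so the total is 0 minutes.

0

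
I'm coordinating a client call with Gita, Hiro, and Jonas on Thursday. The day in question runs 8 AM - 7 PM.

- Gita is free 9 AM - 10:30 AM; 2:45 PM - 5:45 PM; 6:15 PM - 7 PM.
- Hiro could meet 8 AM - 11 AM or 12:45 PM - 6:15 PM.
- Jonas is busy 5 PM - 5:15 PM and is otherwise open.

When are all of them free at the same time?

Gita free: 09:00-10:30, 14:45-17:45, 18:15-19:00.
Hiro free: 08:00-11:00, 12:45-18:15.
Jonas free: 08:00-17:00, 17:15-19:00 (invert busy blocks within the working day).
Gita ∩ Hiro: 09:00-10:30, 14:45-17:45.
Gita ∩ Hiro ∩ Jonas: 09:00-10:30, 14:45-17:00, 17:15-17:45.
Those are the intersection windows.

09:00-10:30, 14:45-17:00, 17:15-17:45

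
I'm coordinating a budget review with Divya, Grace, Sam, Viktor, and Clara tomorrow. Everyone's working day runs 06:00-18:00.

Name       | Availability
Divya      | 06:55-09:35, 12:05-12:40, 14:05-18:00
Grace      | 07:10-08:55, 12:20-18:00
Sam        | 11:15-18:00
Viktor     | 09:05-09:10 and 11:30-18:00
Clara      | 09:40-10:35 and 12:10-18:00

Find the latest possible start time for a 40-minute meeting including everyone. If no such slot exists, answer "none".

Divya ∩ Grace: 07:10-08:55, 12:20-12:40, 14:05-18:00.
Divya ∩ Grace ∩ Sam: 12:20-12:40, 14:05-18:00.
Divya ∩ Grace ∩ Sam ∩ Viktor: 12:20-12:40, 14:05-18:00.
Divya ∩ Grace ∩ Sam ∩ Viktor ∩ Clara: 12:20-12:40, 14:05-18:00.
So the common availability across everyone is 12:20-12:40, 14:05-18:00.
The last common window of at least 40 minutes is 14:05-18:00; a 40-minute meeting can start as late as 17:20 and still end by 18:00.

17:20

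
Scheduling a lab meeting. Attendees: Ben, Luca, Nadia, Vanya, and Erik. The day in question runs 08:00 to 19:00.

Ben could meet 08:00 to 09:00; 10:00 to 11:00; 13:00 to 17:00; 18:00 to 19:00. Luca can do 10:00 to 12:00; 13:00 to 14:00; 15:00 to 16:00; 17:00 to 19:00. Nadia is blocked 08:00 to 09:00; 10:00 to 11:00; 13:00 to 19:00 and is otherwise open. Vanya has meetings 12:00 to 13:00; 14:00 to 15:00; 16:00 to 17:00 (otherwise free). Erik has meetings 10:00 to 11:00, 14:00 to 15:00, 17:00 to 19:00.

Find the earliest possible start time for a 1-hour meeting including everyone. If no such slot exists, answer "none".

Ben free: 08:00-09:00, 10:00-11:00, 13:00-17:00, 18:00-19:00.
Luca free: 10:00-12:00, 13:00-14:00, 15:00-16:00, 17:00-19:00.
Nadia free: 09:00-10:00, 11:00-13:00 (invert busy blocks within the working day).
Vanya free: 08:00-12:00, 13:00-14:00, 15:00-16:00, 17:00-19:00 (invert busy blocks within the working day).
Erik free: 08:00-10:00, 11:00-14:00, 15:00-17:00 (invert busy blocks within the working day).
Ben ∩ Luca: 10:00-11:00, 13:00-14:00, 15:00-16:00, 18:00-19:00.
Ben ∩ Luca ∩ Nadia: ∅.
Ben ∩ Luca ∩ Nadia ∩ Vanya: ∅.
Ben ∩ Luca ∩ Nadia ∩ Vanya ∩ Erik: ∅.
There is no time when everyone is free.
No common window is at least 60 minutes long.

none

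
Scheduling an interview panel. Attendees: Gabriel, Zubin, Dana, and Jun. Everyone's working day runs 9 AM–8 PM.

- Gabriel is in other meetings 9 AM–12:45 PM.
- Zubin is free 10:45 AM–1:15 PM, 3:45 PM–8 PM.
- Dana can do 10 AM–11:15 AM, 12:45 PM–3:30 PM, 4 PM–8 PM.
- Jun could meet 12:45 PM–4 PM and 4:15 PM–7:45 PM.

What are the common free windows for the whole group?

12:45-13:15, 16:15-19:45

Gabriel free: 12:45-20:00 (invert busy blocks within the working day).
Zubin free: 10:45-13:15, 15:45-20:00.
Dana free: 10:00-11:15, 12:45-15:30, 16:00-20:00.
Jun free: 12:45-16:00, 16:15-19:45.
Gabriel ∩ Zubin: 12:45-13:15, 15:45-20:00.
Gabriel ∩ Zubin ∩ Dana: 12:45-13:15, 16:00-20:00.
Gabriel ∩ Zubin ∩ Dana ∩ Jun: 12:45-13:15, 16:15-19:45.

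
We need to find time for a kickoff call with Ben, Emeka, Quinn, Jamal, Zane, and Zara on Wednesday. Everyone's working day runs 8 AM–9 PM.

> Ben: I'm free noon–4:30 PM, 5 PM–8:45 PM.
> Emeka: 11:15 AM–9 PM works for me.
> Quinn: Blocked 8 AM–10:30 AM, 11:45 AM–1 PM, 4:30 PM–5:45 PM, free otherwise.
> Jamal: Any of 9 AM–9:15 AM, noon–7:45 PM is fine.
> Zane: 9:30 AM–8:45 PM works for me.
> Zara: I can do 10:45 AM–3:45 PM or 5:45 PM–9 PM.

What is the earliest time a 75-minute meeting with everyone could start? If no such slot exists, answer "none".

Ben free: 12:00-16:30, 17:00-20:45.
Emeka free: 11:15-21:00.
Quinn free: 10:30-11:45, 13:00-16:30, 17:45-21:00 (invert busy blocks within the working day).
Jamal free: 09:00-09:15, 12:00-19:45.
Zane free: 09:30-20:45.
Zara free: 10:45-15:45, 17:45-21:00.
Ben ∩ Emeka: 12:00-16:30, 17:00-20:45.
Ben ∩ Emeka ∩ Quinn: 13:00-16:30, 17:45-20:45.
Ben ∩ Emeka ∩ Quinn ∩ Jamal: 13:00-16:30, 17:45-19:45.
Ben ∩ Emeka ∩ Quinn ∩ Jamal ∩ Zane: 13:00-16:30, 17:45-19:45.
Ben ∩ Emeka ∩ Quinn ∩ Jamal ∩ Zane ∩ Zara: 13:00-15:45, 17:45-19:45.
The first common window of at least 75 minutes is 13:00-15:45, so the earliest start is 13:00.

13:00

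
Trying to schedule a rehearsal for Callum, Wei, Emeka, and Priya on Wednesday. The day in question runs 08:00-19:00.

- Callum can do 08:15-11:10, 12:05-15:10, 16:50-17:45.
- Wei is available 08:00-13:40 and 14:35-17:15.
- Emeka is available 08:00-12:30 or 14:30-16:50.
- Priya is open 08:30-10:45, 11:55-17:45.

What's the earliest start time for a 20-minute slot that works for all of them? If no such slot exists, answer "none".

08:30

Callum ∩ Wei: 08:15-11:10, 12:05-13:40, 14:35-15:10, 16:50-17:15.
Callum ∩ Wei ∩ Emeka: 08:15-11:10, 12:05-12:30, 14:35-15:10.
Callum ∩ Wei ∩ Emeka ∩ Priya: 08:30-10:45, 12:05-12:30, 14:35-15:10.
So the common availability across everyone is 08:30-10:45, 12:05-12:30, 14:35-15:10.
The first common window of at least 20 minutes is 08:30-10:45, so the earliest start is 08:30.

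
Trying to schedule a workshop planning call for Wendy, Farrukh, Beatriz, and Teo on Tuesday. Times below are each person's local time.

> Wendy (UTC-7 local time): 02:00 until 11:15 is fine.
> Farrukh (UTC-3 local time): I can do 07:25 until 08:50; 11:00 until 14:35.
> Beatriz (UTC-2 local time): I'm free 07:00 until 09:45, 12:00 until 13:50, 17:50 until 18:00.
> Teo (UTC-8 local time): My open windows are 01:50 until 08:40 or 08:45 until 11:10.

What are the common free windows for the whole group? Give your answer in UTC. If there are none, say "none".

10:25-11:45, 14:00-15:50

Wendy in UTC: 09:00-18:15 (add 7h to convert from UTC-7).
Farrukh in UTC: 10:25-11:50, 14:00-17:35 (add 3h to convert from UTC-3).
Beatriz in UTC: 09:00-11:45, 14:00-15:50, 19:50-20:00 (add 2h to convert from UTC-2).
Teo in UTC: 09:50-16:40, 16:45-19:10 (add 8h to convert from UTC-8).
Wendy ∩ Farrukh: 10:25-11:50, 14:00-17:35.
Wendy ∩ Farrukh ∩ Beatriz: 10:25-11:45, 14:00-15:50.
Wendy ∩ Farrukh ∩ Beatriz ∩ Teo: 10:25-11:45, 14:00-15:50.
So the common availability across everyone is 10:25-11:45, 14:00-15:50.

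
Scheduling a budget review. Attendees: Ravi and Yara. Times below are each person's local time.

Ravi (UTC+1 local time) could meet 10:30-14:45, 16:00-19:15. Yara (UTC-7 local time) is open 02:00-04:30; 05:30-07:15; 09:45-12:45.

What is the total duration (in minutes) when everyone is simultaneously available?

Ravi in UTC: 09:30-13:45, 15:00-18:15 (subtract 1h to convert from UTC+1).
Yara in UTC: 09:00-11:30, 12:30-14:15, 16:45-19:45 (add 7h to convert from UTC-7).
Ravi ∩ Yara: 09:30-11:30, 12:30-13:45, 16:45-18:15.
So the common availability across everyone is 09:30-11:30, 12:30-13:45, 16:45-18:15.
Summing the common windows: 120 + 75 + 90 = 285 minutes.

285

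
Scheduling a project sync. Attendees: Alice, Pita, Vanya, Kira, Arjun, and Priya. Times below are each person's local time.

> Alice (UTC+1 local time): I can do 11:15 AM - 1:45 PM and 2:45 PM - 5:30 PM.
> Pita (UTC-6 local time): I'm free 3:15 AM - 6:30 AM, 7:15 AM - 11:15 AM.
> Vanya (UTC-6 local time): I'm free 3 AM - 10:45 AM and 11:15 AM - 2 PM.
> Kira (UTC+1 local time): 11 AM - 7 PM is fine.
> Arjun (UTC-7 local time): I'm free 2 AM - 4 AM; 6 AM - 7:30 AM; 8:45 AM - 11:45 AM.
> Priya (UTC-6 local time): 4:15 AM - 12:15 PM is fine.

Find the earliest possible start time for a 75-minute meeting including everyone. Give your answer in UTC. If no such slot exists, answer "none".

Alice in UTC: 10:15-12:45, 13:45-16:30 (subtract 1h to convert from UTC+1).
Pita in UTC: 09:15-12:30, 13:15-17:15 (add 6h to convert from UTC-6).
Vanya in UTC: 09:00-16:45, 17:15-20:00 (add 6h to convert from UTC-6).
Kira in UTC: 10:00-18:00 (subtract 1h to convert from UTC+1).
Arjun in UTC: 09:00-11:00, 13:00-14:30, 15:45-18:45 (add 7h to convert from UTC-7).
Priya in UTC: 10:15-18:15 (add 6h to convert from UTC-6).
Alice ∩ Pita: 10:15-12:30, 13:45-16:30.
Alice ∩ Pita ∩ Vanya: 10:15-12:30, 13:45-16:30.
Alice ∩ Pita ∩ Vanya ∩ Kira: 10:15-12:30, 13:45-16:30.
Alice ∩ Pita ∩ Vanya ∩ Kira ∩ Arjun: 10:15-11:00, 13:45-14:30, 15:45-16:30.
Alice ∩ Pita ∩ Vanya ∩ Kira ∩ Arjun ∩ Priya: 10:15-11:00, 13:45-14:30, 15:45-16:30.
No common window is at least 75 minutes long.

none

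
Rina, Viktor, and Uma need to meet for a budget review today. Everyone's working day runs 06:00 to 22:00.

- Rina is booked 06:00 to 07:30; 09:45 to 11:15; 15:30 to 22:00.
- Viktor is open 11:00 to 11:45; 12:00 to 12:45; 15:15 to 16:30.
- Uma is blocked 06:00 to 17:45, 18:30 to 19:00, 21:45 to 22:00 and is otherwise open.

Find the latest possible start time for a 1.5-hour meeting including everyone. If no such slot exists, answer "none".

Rina free: 07:30-09:45, 11:15-15:30 (invert busy blocks within the working day).
Viktor free: 11:00-11:45, 12:00-12:45, 15:15-16:30.
Uma free: 17:45-18:30, 19:00-21:45 (invert busy blocks within the working day).
Rina ∩ Viktor: 11:15-11:45, 12:00-12:45, 15:15-15:30.
Rina ∩ Viktor ∩ Uma: ∅.
There is no time when everyone is free.
No common window is at least 90 minutes long.

none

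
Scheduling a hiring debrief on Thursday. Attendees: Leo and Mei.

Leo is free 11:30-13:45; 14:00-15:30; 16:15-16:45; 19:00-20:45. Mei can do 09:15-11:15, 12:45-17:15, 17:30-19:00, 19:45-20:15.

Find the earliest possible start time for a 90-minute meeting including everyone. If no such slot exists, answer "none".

14:00

Leo ∩ Mei: 12:45-13:45, 14:00-15:30, 16:15-16:45, 19:45-20:15.
The first common window of at least 90 minutes is 14:00-15:30, so the earliest start is 14:00.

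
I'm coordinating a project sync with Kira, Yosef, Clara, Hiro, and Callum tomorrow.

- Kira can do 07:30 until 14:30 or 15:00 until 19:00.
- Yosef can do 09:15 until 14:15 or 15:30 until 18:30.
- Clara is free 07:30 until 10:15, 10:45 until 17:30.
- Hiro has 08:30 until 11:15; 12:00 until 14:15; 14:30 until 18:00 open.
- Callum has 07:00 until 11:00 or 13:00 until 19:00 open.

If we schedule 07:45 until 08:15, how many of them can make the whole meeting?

Kira, Clara, and Callum can make the full 07:45-08:15 slot — that's 3.

3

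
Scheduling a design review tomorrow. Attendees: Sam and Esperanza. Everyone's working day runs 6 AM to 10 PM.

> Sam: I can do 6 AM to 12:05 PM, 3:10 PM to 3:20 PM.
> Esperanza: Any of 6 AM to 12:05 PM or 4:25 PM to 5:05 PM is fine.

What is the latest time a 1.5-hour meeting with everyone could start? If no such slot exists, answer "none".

10:35

Sam ∩ Esperanza: 06:00-12:05.
Those are the intersection windows.
The last common window of at least 90 minutes is 06:00-12:05; a 90-minute meeting can start as late as 10:35 and still end by 12:05.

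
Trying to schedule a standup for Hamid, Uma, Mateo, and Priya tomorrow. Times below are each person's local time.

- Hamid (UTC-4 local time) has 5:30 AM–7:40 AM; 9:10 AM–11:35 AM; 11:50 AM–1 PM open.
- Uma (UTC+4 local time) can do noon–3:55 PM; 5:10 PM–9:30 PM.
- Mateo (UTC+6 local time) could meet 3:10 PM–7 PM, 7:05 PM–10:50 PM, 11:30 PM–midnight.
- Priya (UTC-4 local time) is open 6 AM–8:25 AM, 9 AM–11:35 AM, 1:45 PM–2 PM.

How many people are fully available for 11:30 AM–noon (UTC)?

2

Hamid in UTC: 09:30-11:40, 13:10-15:35, 15:50-17:00 (add 4h to convert from UTC-4).
Uma in UTC: 08:00-11:55, 13:10-17:30 (subtract 4h to convert from UTC+4).
Mateo in UTC: 09:10-13:00, 13:05-16:50, 17:30-18:00 (subtract 6h to convert from UTC+6).
Priya in UTC: 10:00-12:25, 13:00-15:35, 17:45-18:00 (add 4h to convert from UTC-4).
Mateo and Priya can make the full 11:30-12:00 slot — that's 2.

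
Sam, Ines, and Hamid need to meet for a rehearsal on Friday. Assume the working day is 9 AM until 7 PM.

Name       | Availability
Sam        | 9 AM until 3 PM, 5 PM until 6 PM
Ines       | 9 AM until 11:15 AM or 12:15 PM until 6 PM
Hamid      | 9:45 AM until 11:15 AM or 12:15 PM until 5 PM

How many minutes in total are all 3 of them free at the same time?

255

Sam ∩ Ines: 09:00-11:15, 12:15-15:00, 17:00-18:00.
Sam ∩ Ines ∩ Hamid: 09:45-11:15, 12:15-15:00.
Those are the intersection windows.
Summing the common windows: 90 + 165 = 255 minutes.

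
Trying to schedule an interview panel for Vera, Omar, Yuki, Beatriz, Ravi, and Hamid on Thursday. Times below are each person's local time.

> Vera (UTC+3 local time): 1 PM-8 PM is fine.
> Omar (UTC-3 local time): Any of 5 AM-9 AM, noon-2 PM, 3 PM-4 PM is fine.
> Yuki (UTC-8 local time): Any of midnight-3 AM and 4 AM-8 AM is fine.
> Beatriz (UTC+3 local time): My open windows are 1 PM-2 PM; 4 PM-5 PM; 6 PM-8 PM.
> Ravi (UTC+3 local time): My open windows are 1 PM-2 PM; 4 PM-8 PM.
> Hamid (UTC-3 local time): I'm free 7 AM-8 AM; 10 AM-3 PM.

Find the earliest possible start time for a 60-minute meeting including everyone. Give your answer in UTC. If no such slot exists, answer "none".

Vera in UTC: 10:00-17:00 (subtract 3h to convert from UTC+3).
Omar in UTC: 08:00-12:00, 15:00-17:00, 18:00-19:00 (add 3h to convert from UTC-3).
Yuki in UTC: 08:00-11:00, 12:00-16:00 (add 8h to convert from UTC-8).
Beatriz in UTC: 10:00-11:00, 13:00-14:00, 15:00-17:00 (subtract 3h to convert from UTC+3).
Ravi in UTC: 10:00-11:00, 13:00-17:00 (subtract 3h to convert from UTC+3).
Hamid in UTC: 10:00-11:00, 13:00-18:00 (add 3h to convert from UTC-3).
Vera ∩ Omar: 10:00-12:00, 15:00-17:00.
Vera ∩ Omar ∩ Yuki: 10:00-11:00, 15:00-16:00.
Vera ∩ Omar ∩ Yuki ∩ Beatriz: 10:00-11:00, 15:00-16:00.
Vera ∩ Omar ∩ Yuki ∩ Beatriz ∩ Ravi: 10:00-11:00, 15:00-16:00.
Vera ∩ Omar ∩ Yuki ∩ Beatriz ∩ Ravi ∩ Hamid: 10:00-11:00, 15:00-16:00.
The first common window of at least 60 minutes is 10:00-11:00, so the earliest start is 10:00.

10:00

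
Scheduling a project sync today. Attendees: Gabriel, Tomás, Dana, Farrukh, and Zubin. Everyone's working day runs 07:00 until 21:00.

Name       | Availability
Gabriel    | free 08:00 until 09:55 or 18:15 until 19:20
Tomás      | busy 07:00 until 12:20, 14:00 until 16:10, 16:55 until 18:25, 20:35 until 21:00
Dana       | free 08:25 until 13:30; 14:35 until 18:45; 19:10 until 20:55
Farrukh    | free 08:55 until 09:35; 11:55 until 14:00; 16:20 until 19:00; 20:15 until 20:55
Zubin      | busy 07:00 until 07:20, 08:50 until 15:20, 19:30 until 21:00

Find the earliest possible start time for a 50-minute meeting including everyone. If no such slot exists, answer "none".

Gabriel free: 08:00-09:55, 18:15-19:20.
Tomás free: 12:20-14:00, 16:10-16:55, 18:25-20:35 (invert busy blocks within the working day).
Dana free: 08:25-13:30, 14:35-18:45, 19:10-20:55.
Farrukh free: 08:55-09:35, 11:55-14:00, 16:20-19:00, 20:15-20:55.
Zubin free: 07:20-08:50, 15:20-19:30 (invert busy blocks within the working day).
Gabriel ∩ Tomás: 18:25-19:20.
Gabriel ∩ Tomás ∩ Dana: 18:25-18:45, 19:10-19:20.
Gabriel ∩ Tomás ∩ Dana ∩ Farrukh: 18:25-18:45.
Gabriel ∩ Tomás ∩ Dana ∩ Farrukh ∩ Zubin: 18:25-18:45.
No common window is at least 50 minutes long.

none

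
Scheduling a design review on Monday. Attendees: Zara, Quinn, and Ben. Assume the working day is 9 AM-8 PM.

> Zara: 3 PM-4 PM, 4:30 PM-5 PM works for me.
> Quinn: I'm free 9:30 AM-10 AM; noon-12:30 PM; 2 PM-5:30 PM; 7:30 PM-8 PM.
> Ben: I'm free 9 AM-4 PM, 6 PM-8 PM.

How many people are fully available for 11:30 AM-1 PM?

Ben can make the full 11:30-13:00 slot — that's 1.

1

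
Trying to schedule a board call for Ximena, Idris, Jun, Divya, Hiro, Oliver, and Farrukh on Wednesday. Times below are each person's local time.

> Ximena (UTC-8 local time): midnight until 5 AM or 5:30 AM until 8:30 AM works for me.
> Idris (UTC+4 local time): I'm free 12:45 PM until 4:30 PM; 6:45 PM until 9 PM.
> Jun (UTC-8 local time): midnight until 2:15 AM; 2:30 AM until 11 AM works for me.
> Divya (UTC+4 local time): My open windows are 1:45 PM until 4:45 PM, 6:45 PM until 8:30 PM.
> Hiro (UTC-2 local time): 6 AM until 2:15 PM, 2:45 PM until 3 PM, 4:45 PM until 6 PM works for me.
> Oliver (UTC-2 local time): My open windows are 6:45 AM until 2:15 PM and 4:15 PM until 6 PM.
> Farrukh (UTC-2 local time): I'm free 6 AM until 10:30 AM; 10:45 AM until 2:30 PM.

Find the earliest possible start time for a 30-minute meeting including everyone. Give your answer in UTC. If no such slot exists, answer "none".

Ximena in UTC: 08:00-13:00, 13:30-16:30 (add 8h to convert from UTC-8).
Idris in UTC: 08:45-12:30, 14:45-17:00 (subtract 4h to convert from UTC+4).
Jun in UTC: 08:00-10:15, 10:30-19:00 (add 8h to convert from UTC-8).
Divya in UTC: 09:45-12:45, 14:45-16:30 (subtract 4h to convert from UTC+4).
Hiro in UTC: 08:00-16:15, 16:45-17:00, 18:45-20:00 (add 2h to convert from UTC-2).
Oliver in UTC: 08:45-16:15, 18:15-20:00 (add 2h to convert from UTC-2).
Farrukh in UTC: 08:00-12:30, 12:45-16:30 (add 2h to convert from UTC-2).
Ximena ∩ Idris: 08:45-12:30, 14:45-16:30.
Ximena ∩ Idris ∩ Jun: 08:45-10:15, 10:30-12:30, 14:45-16:30.
Ximena ∩ Idris ∩ Jun ∩ Divya: 09:45-10:15, 10:30-12:30, 14:45-16:30.
Ximena ∩ Idris ∩ Jun ∩ Divya ∩ Hiro: 09:45-10:15, 10:30-12:30, 14:45-16:15.
Ximena ∩ Idris ∩ Jun ∩ Divya ∩ Hiro ∩ Oliver: 09:45-10:15, 10:30-12:30, 14:45-16:15.
Ximena ∩ Idris ∩ Jun ∩ Divya ∩ Hiro ∩ Oliver ∩ Farrukh: 09:45-10:15, 10:30-12:30, 14:45-16:15.
The first common window of at least 30 minutes is 09:45-10:15, so the earliest start is 09:45.

09:45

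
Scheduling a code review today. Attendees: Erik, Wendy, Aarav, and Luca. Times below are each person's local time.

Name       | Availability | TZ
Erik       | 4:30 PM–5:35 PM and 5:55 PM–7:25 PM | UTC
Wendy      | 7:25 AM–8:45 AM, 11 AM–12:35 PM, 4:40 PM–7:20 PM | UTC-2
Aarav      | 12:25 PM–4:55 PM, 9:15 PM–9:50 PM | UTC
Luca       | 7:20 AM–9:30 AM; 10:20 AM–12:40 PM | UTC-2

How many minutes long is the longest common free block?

0

Erik in UTC: 16:30-17:35, 17:55-19:25.
Wendy in UTC: 09:25-10:45, 13:00-14:35, 18:40-21:20 (add 2h to convert from UTC-2).
Aarav in UTC: 12:25-16:55, 21:15-21:50.
Luca in UTC: 09:20-11:30, 12:20-14:40 (add 2h to convert from UTC-2).
Erik ∩ Wendy: 18:40-19:25.
Erik ∩ Wendy ∩ Aarav: ∅.
Erik ∩ Wendy ∩ Aarav ∩ Luca: ∅.
There is no time when everyone is free.
No common window exists, so the longest block is 0 minutes.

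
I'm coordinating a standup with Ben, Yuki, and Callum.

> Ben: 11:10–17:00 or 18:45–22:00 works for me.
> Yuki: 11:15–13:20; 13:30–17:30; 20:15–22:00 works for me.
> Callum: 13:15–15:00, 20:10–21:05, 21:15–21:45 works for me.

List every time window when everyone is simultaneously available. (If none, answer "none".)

Ben ∩ Yuki: 11:15-13:20, 13:30-17:00, 20:15-22:00.
Ben ∩ Yuki ∩ Callum: 13:15-13:20, 13:30-15:00, 20:15-21:05, 21:15-21:45.
So the common availability across everyone is 13:15-13:20, 13:30-15:00, 20:15-21:05, 21:15-21:45.

13:15-13:20, 13:30-15:00, 20:15-21:05, 21:15-21:45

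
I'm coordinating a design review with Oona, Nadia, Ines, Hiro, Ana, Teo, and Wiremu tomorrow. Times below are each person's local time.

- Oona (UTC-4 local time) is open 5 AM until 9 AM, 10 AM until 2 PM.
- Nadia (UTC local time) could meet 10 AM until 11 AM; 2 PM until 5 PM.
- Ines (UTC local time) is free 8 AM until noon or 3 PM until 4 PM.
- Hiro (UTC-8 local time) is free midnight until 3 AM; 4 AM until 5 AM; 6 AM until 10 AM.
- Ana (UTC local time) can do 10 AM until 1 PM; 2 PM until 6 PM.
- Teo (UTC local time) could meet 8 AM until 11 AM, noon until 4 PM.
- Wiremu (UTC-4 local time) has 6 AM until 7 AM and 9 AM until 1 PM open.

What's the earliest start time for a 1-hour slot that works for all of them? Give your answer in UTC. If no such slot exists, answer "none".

Oona in UTC: 09:00-13:00, 14:00-18:00 (add 4h to convert from UTC-4).
Nadia in UTC: 10:00-11:00, 14:00-17:00.
Ines in UTC: 08:00-12:00, 15:00-16:00.
Hiro in UTC: 08:00-11:00, 12:00-13:00, 14:00-18:00 (add 8h to convert from UTC-8).
Ana in UTC: 10:00-13:00, 14:00-18:00.
Teo in UTC: 08:00-11:00, 12:00-16:00.
Wiremu in UTC: 10:00-11:00, 13:00-17:00 (add 4h to convert from UTC-4).
Oona ∩ Nadia: 10:00-11:00, 14:00-17:00.
Oona ∩ Nadia ∩ Ines: 10:00-11:00, 15:00-16:00.
Oona ∩ Nadia ∩ Ines ∩ Hiro: 10:00-11:00, 15:00-16:00.
Oona ∩ Nadia ∩ Ines ∩ Hiro ∩ Ana: 10:00-11:00, 15:00-16:00.
Oona ∩ Nadia ∩ Ines ∩ Hiro ∩ Ana ∩ Teo: 10:00-11:00, 15:00-16:00.
Oona ∩ Nadia ∩ Ines ∩ Hiro ∩ Ana ∩ Teo ∩ Wiremu: 10:00-11:00, 15:00-16:00.
Those are the intersection windows.
The first common window of at least 60 minutes is 10:00-11:00, so the earliest start is 10:00.

10:00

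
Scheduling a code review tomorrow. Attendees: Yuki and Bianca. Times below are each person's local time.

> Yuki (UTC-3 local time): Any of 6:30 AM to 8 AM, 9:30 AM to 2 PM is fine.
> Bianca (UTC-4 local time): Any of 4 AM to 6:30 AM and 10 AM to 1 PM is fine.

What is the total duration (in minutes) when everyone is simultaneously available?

Yuki in UTC: 09:30-11:00, 12:30-17:00 (add 3h to convert from UTC-3).
Bianca in UTC: 08:00-10:30, 14:00-17:00 (add 4h to convert from UTC-4).
Yuki ∩ Bianca: 09:30-10:30, 14:00-17:00.
Summing the common windows: 60 + 180 = 240 minutes.

240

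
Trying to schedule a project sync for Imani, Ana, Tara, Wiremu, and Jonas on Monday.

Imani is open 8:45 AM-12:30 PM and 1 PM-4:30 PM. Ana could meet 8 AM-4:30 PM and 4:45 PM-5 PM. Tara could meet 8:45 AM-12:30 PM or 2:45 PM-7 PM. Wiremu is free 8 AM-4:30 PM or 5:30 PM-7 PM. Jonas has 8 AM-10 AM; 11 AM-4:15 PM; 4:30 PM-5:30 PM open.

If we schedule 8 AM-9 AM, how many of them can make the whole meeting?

Ana, Wiremu, and Jonas can make the full 08:00-09:00 slot — that's 3.

3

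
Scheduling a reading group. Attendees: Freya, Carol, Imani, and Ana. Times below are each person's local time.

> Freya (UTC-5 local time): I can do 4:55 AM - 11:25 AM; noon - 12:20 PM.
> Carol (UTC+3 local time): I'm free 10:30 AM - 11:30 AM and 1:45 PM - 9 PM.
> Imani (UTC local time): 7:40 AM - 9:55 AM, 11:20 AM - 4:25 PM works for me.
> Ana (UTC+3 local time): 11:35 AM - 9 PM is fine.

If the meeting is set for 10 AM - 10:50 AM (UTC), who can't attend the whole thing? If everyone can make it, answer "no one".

Carol, Imani

Freya in UTC: 09:55-16:25, 17:00-17:20 (add 5h to convert from UTC-5).
Carol in UTC: 07:30-08:30, 10:45-18:00 (subtract 3h to convert from UTC+3).
Imani in UTC: 07:40-09:55, 11:20-16:25.
Ana in UTC: 08:35-18:00 (subtract 3h to convert from UTC+3).
Freya: free for 10:00-10:50. Carol: not fully free for 10:00-10:50. Imani: not fully free for 10:00-10:50. Ana: free for 10:00-10:50.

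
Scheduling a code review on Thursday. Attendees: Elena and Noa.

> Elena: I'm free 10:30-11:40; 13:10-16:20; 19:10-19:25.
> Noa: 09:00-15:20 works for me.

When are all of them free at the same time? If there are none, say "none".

10:30-11:40, 13:10-15:20

Elena ∩ Noa: 10:30-11:40, 13:10-15:20.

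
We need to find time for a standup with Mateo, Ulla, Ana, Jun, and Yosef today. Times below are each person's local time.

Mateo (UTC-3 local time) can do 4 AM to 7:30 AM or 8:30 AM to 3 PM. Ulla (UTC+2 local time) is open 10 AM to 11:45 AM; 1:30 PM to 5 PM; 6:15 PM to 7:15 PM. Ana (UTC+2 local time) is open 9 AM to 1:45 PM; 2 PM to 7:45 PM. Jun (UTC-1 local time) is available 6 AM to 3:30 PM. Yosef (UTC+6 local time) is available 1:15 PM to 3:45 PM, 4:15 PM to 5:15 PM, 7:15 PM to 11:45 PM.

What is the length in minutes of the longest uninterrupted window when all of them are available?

105

Mateo in UTC: 07:00-10:30, 11:30-18:00 (add 3h to convert from UTC-3).
Ulla in UTC: 08:00-09:45, 11:30-15:00, 16:15-17:15 (subtract 2h to convert from UTC+2).
Ana in UTC: 07:00-11:45, 12:00-17:45 (subtract 2h to convert from UTC+2).
Jun in UTC: 07:00-16:30 (add 1h to convert from UTC-1).
Yosef in UTC: 07:15-09:45, 10:15-11:15, 13:15-17:45 (subtract 6h to convert from UTC+6).
Mateo ∩ Ulla: 08:00-09:45, 11:30-15:00, 16:15-17:15.
Mateo ∩ Ulla ∩ Ana: 08:00-09:45, 11:30-11:45, 12:00-15:00, 16:15-17:15.
Mateo ∩ Ulla ∩ Ana ∩ Jun: 08:00-09:45, 11:30-11:45, 12:00-15:00, 16:15-16:30.
Mateo ∩ Ulla ∩ Ana ∩ Jun ∩ Yosef: 08:00-09:45, 13:15-15:00, 16:15-16:30.
The longest is 08:00-09:45 at 105 minutes.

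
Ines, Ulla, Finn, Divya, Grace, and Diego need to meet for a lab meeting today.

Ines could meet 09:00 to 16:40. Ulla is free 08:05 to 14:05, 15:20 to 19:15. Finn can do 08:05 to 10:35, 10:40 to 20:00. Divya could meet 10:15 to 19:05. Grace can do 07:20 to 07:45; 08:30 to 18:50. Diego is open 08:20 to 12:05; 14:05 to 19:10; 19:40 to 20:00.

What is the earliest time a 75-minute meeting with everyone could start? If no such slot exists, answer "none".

Ines ∩ Ulla: 09:00-14:05, 15:20-16:40.
Ines ∩ Ulla ∩ Finn: 09:00-10:35, 10:40-14:05, 15:20-16:40.
Ines ∩ Ulla ∩ Finn ∩ Divya: 10:15-10:35, 10:40-14:05, 15:20-16:40.
Ines ∩ Ulla ∩ Finn ∩ Divya ∩ Grace: 10:15-10:35, 10:40-14:05, 15:20-16:40.
Ines ∩ Ulla ∩ Finn ∩ Divya ∩ Grace ∩ Diego: 10:15-10:35, 10:40-12:05, 15:20-16:40.
So the common availability across everyone is 10:15-10:35, 10:40-12:05, 15:20-16:40.
The first common window of at least 75 minutes is 10:40-12:05, so the earliest start is 10:40.

10:40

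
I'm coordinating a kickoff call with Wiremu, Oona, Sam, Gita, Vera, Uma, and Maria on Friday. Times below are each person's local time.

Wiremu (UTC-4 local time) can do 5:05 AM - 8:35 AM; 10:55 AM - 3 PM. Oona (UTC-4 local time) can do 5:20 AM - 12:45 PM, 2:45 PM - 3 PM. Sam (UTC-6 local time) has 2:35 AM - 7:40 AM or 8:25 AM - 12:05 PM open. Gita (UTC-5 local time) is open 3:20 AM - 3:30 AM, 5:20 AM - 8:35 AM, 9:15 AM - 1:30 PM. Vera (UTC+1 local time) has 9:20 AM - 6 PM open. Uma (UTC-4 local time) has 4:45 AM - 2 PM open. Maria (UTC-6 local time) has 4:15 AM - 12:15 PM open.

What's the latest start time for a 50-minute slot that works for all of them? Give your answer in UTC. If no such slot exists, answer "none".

15:55

Wiremu in UTC: 09:05-12:35, 14:55-19:00 (add 4h to convert from UTC-4).
Oona in UTC: 09:20-16:45, 18:45-19:00 (add 4h to convert from UTC-4).
Sam in UTC: 08:35-13:40, 14:25-18:05 (add 6h to convert from UTC-6).
Gita in UTC: 08:20-08:30, 10:20-13:35, 14:15-18:30 (add 5h to convert from UTC-5).
Vera in UTC: 08:20-17:00 (subtract 1h to convert from UTC+1).
Uma in UTC: 08:45-18:00 (add 4h to convert from UTC-4).
Maria in UTC: 10:15-18:15 (add 6h to convert from UTC-6).
Wiremu ∩ Oona: 09:20-12:35, 14:55-16:45, 18:45-19:00.
Wiremu ∩ Oona ∩ Sam: 09:20-12:35, 14:55-16:45.
Wiremu ∩ Oona ∩ Sam ∩ Gita: 10:20-12:35, 14:55-16:45.
Wiremu ∩ Oona ∩ Sam ∩ Gita ∩ Vera: 10:20-12:35, 14:55-16:45.
Wiremu ∩ Oona ∩ Sam ∩ Gita ∩ Vera ∩ Uma: 10:20-12:35, 14:55-16:45.
Wiremu ∩ Oona ∩ Sam ∩ Gita ∩ Vera ∩ Uma ∩ Maria: 10:20-12:35, 14:55-16:45.
The last common window of at least 50 minutes is 14:55-16:45; a 50-minute meeting can start as late as 15:55 and still end by 16:45.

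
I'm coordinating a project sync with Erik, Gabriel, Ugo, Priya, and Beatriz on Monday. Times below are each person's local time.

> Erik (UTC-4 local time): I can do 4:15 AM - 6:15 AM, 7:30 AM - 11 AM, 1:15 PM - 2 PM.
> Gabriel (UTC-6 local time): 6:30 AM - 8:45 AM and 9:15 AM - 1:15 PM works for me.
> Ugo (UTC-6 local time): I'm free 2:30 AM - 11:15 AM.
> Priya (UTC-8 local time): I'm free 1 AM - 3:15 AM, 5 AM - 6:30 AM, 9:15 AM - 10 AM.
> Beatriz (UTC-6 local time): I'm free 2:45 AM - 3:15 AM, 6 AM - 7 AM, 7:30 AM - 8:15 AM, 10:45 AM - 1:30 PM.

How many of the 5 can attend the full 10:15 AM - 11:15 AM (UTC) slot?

2

Erik in UTC: 08:15-10:15, 11:30-15:00, 17:15-18:00 (add 4h to convert from UTC-4).
Gabriel in UTC: 12:30-14:45, 15:15-19:15 (add 6h to convert from UTC-6).
Ugo in UTC: 08:30-17:15 (add 6h to convert from UTC-6).
Priya in UTC: 09:00-11:15, 13:00-14:30, 17:15-18:00 (add 8h to convert from UTC-8).
Beatriz in UTC: 08:45-09:15, 12:00-13:00, 13:30-14:15, 16:45-19:30 (add 6h to convert from UTC-6).
Ugo and Priya can make the full 10:15-11:15 slot — that's 2.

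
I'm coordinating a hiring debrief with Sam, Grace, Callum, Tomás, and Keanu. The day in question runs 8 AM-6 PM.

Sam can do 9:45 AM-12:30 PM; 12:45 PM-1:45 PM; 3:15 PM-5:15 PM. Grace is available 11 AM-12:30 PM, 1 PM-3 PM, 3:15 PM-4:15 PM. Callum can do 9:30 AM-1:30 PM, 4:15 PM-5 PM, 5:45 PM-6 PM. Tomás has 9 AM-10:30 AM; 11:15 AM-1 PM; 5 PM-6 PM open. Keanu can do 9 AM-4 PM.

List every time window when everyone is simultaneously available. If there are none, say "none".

Sam ∩ Grace: 11:00-12:30, 13:00-13:45, 15:15-16:15.
Sam ∩ Grace ∩ Callum: 11:00-12:30, 13:00-13:30.
Sam ∩ Grace ∩ Callum ∩ Tomás: 11:15-12:30.
Sam ∩ Grace ∩ Callum ∩ Tomás ∩ Keanu: 11:15-12:30.

11:15-12:30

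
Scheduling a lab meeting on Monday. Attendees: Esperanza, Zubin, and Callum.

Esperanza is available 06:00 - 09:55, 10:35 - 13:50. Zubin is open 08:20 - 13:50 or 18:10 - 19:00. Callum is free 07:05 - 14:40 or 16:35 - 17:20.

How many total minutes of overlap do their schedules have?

Esperanza ∩ Zubin: 08:20-09:55, 10:35-13:50.
Esperanza ∩ Zubin ∩ Callum: 08:20-09:55, 10:35-13:50.
Those are the intersection windows.
Summing the common windows: 95 + 195 = 290 minutes.

290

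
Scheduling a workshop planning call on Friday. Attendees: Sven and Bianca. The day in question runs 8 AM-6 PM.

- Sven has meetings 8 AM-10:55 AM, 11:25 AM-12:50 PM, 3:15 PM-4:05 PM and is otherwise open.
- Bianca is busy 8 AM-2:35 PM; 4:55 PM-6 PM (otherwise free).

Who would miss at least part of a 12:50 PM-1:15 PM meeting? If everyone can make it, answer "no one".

Sven free: 10:55-11:25, 12:50-15:15, 16:05-18:00 (invert busy blocks within the working day).
Bianca free: 14:35-16:55 (invert busy blocks within the working day).
Sven: free for 12:50-13:15. Bianca: not fully free for 12:50-13:15.

Bianca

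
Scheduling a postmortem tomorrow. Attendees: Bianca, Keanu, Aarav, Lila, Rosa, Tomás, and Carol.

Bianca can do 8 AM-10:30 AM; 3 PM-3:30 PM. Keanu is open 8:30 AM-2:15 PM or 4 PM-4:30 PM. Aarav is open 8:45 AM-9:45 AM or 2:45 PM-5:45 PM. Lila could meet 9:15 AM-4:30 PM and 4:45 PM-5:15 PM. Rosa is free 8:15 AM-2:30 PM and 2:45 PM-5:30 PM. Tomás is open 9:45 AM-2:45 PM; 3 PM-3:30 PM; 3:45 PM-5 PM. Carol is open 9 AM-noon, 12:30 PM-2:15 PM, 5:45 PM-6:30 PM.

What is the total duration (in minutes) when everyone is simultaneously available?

Bianca ∩ Keanu: 08:30-10:30.
Bianca ∩ Keanu ∩ Aarav: 08:45-09:45.
Bianca ∩ Keanu ∩ Aarav ∩ Lila: 09:15-09:45.
Bianca ∩ Keanu ∩ Aarav ∩ Lila ∩ Rosa: 09:15-09:45.
Bianca ∩ Keanu ∩ Aarav ∩ Lila ∩ Rosa ∩ Tomás: ∅.
Bianca ∩ Keanu ∩ Aarav ∩ Lila ∩ Rosa ∩ Tomás ∩ Carol: ∅.
There is no time when everyone is free.
There is no common window, so the total is 0 minutes.

0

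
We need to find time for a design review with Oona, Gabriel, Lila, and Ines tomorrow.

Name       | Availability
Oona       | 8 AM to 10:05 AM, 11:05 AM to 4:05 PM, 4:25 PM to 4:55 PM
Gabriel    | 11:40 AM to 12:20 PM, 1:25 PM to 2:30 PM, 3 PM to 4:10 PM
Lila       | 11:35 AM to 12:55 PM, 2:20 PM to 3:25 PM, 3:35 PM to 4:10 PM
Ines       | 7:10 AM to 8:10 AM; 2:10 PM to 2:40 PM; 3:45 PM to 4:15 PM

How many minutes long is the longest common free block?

20

Oona ∩ Gabriel: 11:40-12:20, 13:25-14:30, 15:00-16:05.
Oona ∩ Gabriel ∩ Lila: 11:40-12:20, 14:20-14:30, 15:00-15:25, 15:35-16:05.
Oona ∩ Gabriel ∩ Lila ∩ Ines: 14:20-14:30, 15:45-16:05.
The longest is 15:45-16:05 at 20 minutes.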